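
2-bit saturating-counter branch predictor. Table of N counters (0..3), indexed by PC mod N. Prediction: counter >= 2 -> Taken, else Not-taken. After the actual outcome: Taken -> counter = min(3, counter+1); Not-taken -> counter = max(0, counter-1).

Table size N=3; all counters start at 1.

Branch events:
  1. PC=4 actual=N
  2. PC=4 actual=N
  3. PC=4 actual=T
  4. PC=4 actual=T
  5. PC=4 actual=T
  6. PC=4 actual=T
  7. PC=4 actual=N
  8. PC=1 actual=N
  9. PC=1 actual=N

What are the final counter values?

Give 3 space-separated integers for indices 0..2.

Answer: 1 0 1

Derivation:
Ev 1: PC=4 idx=1 pred=N actual=N -> ctr[1]=0
Ev 2: PC=4 idx=1 pred=N actual=N -> ctr[1]=0
Ev 3: PC=4 idx=1 pred=N actual=T -> ctr[1]=1
Ev 4: PC=4 idx=1 pred=N actual=T -> ctr[1]=2
Ev 5: PC=4 idx=1 pred=T actual=T -> ctr[1]=3
Ev 6: PC=4 idx=1 pred=T actual=T -> ctr[1]=3
Ev 7: PC=4 idx=1 pred=T actual=N -> ctr[1]=2
Ev 8: PC=1 idx=1 pred=T actual=N -> ctr[1]=1
Ev 9: PC=1 idx=1 pred=N actual=N -> ctr[1]=0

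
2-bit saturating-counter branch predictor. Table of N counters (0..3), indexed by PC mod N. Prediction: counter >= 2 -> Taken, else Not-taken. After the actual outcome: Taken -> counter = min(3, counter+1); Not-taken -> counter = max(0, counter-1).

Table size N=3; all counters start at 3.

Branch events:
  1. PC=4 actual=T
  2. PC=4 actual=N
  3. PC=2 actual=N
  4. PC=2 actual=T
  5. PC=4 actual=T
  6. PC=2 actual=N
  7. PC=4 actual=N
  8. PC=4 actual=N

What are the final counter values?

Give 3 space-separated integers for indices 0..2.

Answer: 3 1 2

Derivation:
Ev 1: PC=4 idx=1 pred=T actual=T -> ctr[1]=3
Ev 2: PC=4 idx=1 pred=T actual=N -> ctr[1]=2
Ev 3: PC=2 idx=2 pred=T actual=N -> ctr[2]=2
Ev 4: PC=2 idx=2 pred=T actual=T -> ctr[2]=3
Ev 5: PC=4 idx=1 pred=T actual=T -> ctr[1]=3
Ev 6: PC=2 idx=2 pred=T actual=N -> ctr[2]=2
Ev 7: PC=4 idx=1 pred=T actual=N -> ctr[1]=2
Ev 8: PC=4 idx=1 pred=T actual=N -> ctr[1]=1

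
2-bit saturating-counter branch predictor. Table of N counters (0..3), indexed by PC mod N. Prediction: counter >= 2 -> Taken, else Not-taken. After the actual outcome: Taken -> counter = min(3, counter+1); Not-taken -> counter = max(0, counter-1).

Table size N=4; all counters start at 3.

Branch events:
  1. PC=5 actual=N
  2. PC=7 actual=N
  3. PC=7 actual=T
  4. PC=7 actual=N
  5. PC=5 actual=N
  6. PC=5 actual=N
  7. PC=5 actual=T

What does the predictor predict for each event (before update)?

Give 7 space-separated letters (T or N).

Answer: T T T T T N N

Derivation:
Ev 1: PC=5 idx=1 pred=T actual=N -> ctr[1]=2
Ev 2: PC=7 idx=3 pred=T actual=N -> ctr[3]=2
Ev 3: PC=7 idx=3 pred=T actual=T -> ctr[3]=3
Ev 4: PC=7 idx=3 pred=T actual=N -> ctr[3]=2
Ev 5: PC=5 idx=1 pred=T actual=N -> ctr[1]=1
Ev 6: PC=5 idx=1 pred=N actual=N -> ctr[1]=0
Ev 7: PC=5 idx=1 pred=N actual=T -> ctr[1]=1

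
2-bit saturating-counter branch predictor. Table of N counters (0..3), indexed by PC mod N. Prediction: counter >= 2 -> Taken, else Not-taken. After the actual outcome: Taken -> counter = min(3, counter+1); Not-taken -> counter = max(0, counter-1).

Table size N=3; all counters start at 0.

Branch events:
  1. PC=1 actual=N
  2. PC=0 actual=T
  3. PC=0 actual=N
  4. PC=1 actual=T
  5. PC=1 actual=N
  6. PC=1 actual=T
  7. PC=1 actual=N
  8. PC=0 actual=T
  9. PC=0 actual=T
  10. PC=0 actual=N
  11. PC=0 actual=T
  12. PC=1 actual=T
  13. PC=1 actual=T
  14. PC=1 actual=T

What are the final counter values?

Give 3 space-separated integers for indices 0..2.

Ev 1: PC=1 idx=1 pred=N actual=N -> ctr[1]=0
Ev 2: PC=0 idx=0 pred=N actual=T -> ctr[0]=1
Ev 3: PC=0 idx=0 pred=N actual=N -> ctr[0]=0
Ev 4: PC=1 idx=1 pred=N actual=T -> ctr[1]=1
Ev 5: PC=1 idx=1 pred=N actual=N -> ctr[1]=0
Ev 6: PC=1 idx=1 pred=N actual=T -> ctr[1]=1
Ev 7: PC=1 idx=1 pred=N actual=N -> ctr[1]=0
Ev 8: PC=0 idx=0 pred=N actual=T -> ctr[0]=1
Ev 9: PC=0 idx=0 pred=N actual=T -> ctr[0]=2
Ev 10: PC=0 idx=0 pred=T actual=N -> ctr[0]=1
Ev 11: PC=0 idx=0 pred=N actual=T -> ctr[0]=2
Ev 12: PC=1 idx=1 pred=N actual=T -> ctr[1]=1
Ev 13: PC=1 idx=1 pred=N actual=T -> ctr[1]=2
Ev 14: PC=1 idx=1 pred=T actual=T -> ctr[1]=3

Answer: 2 3 0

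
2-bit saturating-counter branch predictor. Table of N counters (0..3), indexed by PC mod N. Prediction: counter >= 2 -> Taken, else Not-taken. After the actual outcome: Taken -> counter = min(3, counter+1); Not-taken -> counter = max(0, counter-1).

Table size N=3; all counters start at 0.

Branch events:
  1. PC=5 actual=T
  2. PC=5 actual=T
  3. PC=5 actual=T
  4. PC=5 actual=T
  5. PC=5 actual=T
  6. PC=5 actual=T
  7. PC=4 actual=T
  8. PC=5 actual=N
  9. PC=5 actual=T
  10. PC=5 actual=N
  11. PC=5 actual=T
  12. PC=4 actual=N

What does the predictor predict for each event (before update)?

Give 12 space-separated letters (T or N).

Answer: N N T T T T N T T T T N

Derivation:
Ev 1: PC=5 idx=2 pred=N actual=T -> ctr[2]=1
Ev 2: PC=5 idx=2 pred=N actual=T -> ctr[2]=2
Ev 3: PC=5 idx=2 pred=T actual=T -> ctr[2]=3
Ev 4: PC=5 idx=2 pred=T actual=T -> ctr[2]=3
Ev 5: PC=5 idx=2 pred=T actual=T -> ctr[2]=3
Ev 6: PC=5 idx=2 pred=T actual=T -> ctr[2]=3
Ev 7: PC=4 idx=1 pred=N actual=T -> ctr[1]=1
Ev 8: PC=5 idx=2 pred=T actual=N -> ctr[2]=2
Ev 9: PC=5 idx=2 pred=T actual=T -> ctr[2]=3
Ev 10: PC=5 idx=2 pred=T actual=N -> ctr[2]=2
Ev 11: PC=5 idx=2 pred=T actual=T -> ctr[2]=3
Ev 12: PC=4 idx=1 pred=N actual=N -> ctr[1]=0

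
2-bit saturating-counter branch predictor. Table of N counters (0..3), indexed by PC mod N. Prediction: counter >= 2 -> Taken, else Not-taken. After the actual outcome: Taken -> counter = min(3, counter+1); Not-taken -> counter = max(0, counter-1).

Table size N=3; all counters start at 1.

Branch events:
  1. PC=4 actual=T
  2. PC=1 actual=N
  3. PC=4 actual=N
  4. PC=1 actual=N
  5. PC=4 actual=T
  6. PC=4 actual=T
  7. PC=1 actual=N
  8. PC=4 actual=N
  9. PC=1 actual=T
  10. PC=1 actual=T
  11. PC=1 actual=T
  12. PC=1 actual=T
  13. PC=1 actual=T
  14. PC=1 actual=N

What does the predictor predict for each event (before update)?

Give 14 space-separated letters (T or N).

Answer: N T N N N N T N N N T T T T

Derivation:
Ev 1: PC=4 idx=1 pred=N actual=T -> ctr[1]=2
Ev 2: PC=1 idx=1 pred=T actual=N -> ctr[1]=1
Ev 3: PC=4 idx=1 pred=N actual=N -> ctr[1]=0
Ev 4: PC=1 idx=1 pred=N actual=N -> ctr[1]=0
Ev 5: PC=4 idx=1 pred=N actual=T -> ctr[1]=1
Ev 6: PC=4 idx=1 pred=N actual=T -> ctr[1]=2
Ev 7: PC=1 idx=1 pred=T actual=N -> ctr[1]=1
Ev 8: PC=4 idx=1 pred=N actual=N -> ctr[1]=0
Ev 9: PC=1 idx=1 pred=N actual=T -> ctr[1]=1
Ev 10: PC=1 idx=1 pred=N actual=T -> ctr[1]=2
Ev 11: PC=1 idx=1 pred=T actual=T -> ctr[1]=3
Ev 12: PC=1 idx=1 pred=T actual=T -> ctr[1]=3
Ev 13: PC=1 idx=1 pred=T actual=T -> ctr[1]=3
Ev 14: PC=1 idx=1 pred=T actual=N -> ctr[1]=2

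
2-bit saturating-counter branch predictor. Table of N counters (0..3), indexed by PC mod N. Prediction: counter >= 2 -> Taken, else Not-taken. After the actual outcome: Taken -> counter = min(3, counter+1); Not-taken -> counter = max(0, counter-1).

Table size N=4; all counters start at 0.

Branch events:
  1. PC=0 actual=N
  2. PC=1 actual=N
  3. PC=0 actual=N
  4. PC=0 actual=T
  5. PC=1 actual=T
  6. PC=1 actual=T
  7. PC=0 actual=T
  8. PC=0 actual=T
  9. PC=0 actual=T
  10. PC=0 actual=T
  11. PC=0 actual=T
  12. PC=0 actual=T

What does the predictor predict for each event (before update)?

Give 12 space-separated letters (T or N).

Ev 1: PC=0 idx=0 pred=N actual=N -> ctr[0]=0
Ev 2: PC=1 idx=1 pred=N actual=N -> ctr[1]=0
Ev 3: PC=0 idx=0 pred=N actual=N -> ctr[0]=0
Ev 4: PC=0 idx=0 pred=N actual=T -> ctr[0]=1
Ev 5: PC=1 idx=1 pred=N actual=T -> ctr[1]=1
Ev 6: PC=1 idx=1 pred=N actual=T -> ctr[1]=2
Ev 7: PC=0 idx=0 pred=N actual=T -> ctr[0]=2
Ev 8: PC=0 idx=0 pred=T actual=T -> ctr[0]=3
Ev 9: PC=0 idx=0 pred=T actual=T -> ctr[0]=3
Ev 10: PC=0 idx=0 pred=T actual=T -> ctr[0]=3
Ev 11: PC=0 idx=0 pred=T actual=T -> ctr[0]=3
Ev 12: PC=0 idx=0 pred=T actual=T -> ctr[0]=3

Answer: N N N N N N N T T T T T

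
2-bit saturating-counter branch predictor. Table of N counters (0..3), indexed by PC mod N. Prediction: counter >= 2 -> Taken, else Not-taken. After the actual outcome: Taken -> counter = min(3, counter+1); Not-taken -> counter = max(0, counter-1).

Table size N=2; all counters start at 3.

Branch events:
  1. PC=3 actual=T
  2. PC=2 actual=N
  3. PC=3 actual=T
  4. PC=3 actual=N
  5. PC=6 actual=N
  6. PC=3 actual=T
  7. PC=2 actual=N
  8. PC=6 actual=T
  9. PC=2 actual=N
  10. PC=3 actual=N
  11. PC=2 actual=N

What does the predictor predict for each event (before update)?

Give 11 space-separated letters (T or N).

Answer: T T T T T T N N N T N

Derivation:
Ev 1: PC=3 idx=1 pred=T actual=T -> ctr[1]=3
Ev 2: PC=2 idx=0 pred=T actual=N -> ctr[0]=2
Ev 3: PC=3 idx=1 pred=T actual=T -> ctr[1]=3
Ev 4: PC=3 idx=1 pred=T actual=N -> ctr[1]=2
Ev 5: PC=6 idx=0 pred=T actual=N -> ctr[0]=1
Ev 6: PC=3 idx=1 pred=T actual=T -> ctr[1]=3
Ev 7: PC=2 idx=0 pred=N actual=N -> ctr[0]=0
Ev 8: PC=6 idx=0 pred=N actual=T -> ctr[0]=1
Ev 9: PC=2 idx=0 pred=N actual=N -> ctr[0]=0
Ev 10: PC=3 idx=1 pred=T actual=N -> ctr[1]=2
Ev 11: PC=2 idx=0 pred=N actual=N -> ctr[0]=0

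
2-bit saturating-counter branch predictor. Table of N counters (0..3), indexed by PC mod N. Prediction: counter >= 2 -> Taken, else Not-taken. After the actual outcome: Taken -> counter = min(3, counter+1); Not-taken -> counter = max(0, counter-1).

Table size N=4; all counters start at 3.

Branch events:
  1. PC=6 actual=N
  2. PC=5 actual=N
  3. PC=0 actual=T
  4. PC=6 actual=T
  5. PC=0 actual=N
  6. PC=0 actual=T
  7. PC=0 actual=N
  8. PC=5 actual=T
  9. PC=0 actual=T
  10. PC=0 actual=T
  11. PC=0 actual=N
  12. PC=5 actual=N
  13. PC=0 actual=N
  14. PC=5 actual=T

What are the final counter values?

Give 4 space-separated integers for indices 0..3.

Ev 1: PC=6 idx=2 pred=T actual=N -> ctr[2]=2
Ev 2: PC=5 idx=1 pred=T actual=N -> ctr[1]=2
Ev 3: PC=0 idx=0 pred=T actual=T -> ctr[0]=3
Ev 4: PC=6 idx=2 pred=T actual=T -> ctr[2]=3
Ev 5: PC=0 idx=0 pred=T actual=N -> ctr[0]=2
Ev 6: PC=0 idx=0 pred=T actual=T -> ctr[0]=3
Ev 7: PC=0 idx=0 pred=T actual=N -> ctr[0]=2
Ev 8: PC=5 idx=1 pred=T actual=T -> ctr[1]=3
Ev 9: PC=0 idx=0 pred=T actual=T -> ctr[0]=3
Ev 10: PC=0 idx=0 pred=T actual=T -> ctr[0]=3
Ev 11: PC=0 idx=0 pred=T actual=N -> ctr[0]=2
Ev 12: PC=5 idx=1 pred=T actual=N -> ctr[1]=2
Ev 13: PC=0 idx=0 pred=T actual=N -> ctr[0]=1
Ev 14: PC=5 idx=1 pred=T actual=T -> ctr[1]=3

Answer: 1 3 3 3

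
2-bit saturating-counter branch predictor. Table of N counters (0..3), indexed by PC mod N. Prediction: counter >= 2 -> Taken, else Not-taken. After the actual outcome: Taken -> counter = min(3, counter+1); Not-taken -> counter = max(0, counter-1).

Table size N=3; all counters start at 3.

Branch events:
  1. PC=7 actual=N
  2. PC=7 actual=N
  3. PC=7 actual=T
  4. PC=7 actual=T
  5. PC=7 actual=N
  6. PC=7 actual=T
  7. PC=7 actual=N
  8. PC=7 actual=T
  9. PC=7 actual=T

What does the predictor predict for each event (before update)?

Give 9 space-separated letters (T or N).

Answer: T T N T T T T T T

Derivation:
Ev 1: PC=7 idx=1 pred=T actual=N -> ctr[1]=2
Ev 2: PC=7 idx=1 pred=T actual=N -> ctr[1]=1
Ev 3: PC=7 idx=1 pred=N actual=T -> ctr[1]=2
Ev 4: PC=7 idx=1 pred=T actual=T -> ctr[1]=3
Ev 5: PC=7 idx=1 pred=T actual=N -> ctr[1]=2
Ev 6: PC=7 idx=1 pred=T actual=T -> ctr[1]=3
Ev 7: PC=7 idx=1 pred=T actual=N -> ctr[1]=2
Ev 8: PC=7 idx=1 pred=T actual=T -> ctr[1]=3
Ev 9: PC=7 idx=1 pred=T actual=T -> ctr[1]=3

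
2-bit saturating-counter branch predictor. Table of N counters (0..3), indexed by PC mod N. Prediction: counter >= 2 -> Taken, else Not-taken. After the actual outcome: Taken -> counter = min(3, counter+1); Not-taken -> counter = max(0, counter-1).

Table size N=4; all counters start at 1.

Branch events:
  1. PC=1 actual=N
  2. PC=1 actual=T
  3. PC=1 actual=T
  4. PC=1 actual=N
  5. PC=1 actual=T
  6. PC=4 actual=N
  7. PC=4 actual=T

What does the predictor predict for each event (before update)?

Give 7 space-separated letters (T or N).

Answer: N N N T N N N

Derivation:
Ev 1: PC=1 idx=1 pred=N actual=N -> ctr[1]=0
Ev 2: PC=1 idx=1 pred=N actual=T -> ctr[1]=1
Ev 3: PC=1 idx=1 pred=N actual=T -> ctr[1]=2
Ev 4: PC=1 idx=1 pred=T actual=N -> ctr[1]=1
Ev 5: PC=1 idx=1 pred=N actual=T -> ctr[1]=2
Ev 6: PC=4 idx=0 pred=N actual=N -> ctr[0]=0
Ev 7: PC=4 idx=0 pred=N actual=T -> ctr[0]=1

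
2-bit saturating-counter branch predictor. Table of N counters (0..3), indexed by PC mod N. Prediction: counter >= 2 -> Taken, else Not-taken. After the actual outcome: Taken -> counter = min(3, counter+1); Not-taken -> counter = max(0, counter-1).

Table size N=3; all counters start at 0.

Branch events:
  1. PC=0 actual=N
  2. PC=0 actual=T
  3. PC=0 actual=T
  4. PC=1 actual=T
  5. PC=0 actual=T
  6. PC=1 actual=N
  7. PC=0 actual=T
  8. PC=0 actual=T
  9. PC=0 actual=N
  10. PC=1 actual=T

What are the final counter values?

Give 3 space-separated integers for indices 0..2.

Answer: 2 1 0

Derivation:
Ev 1: PC=0 idx=0 pred=N actual=N -> ctr[0]=0
Ev 2: PC=0 idx=0 pred=N actual=T -> ctr[0]=1
Ev 3: PC=0 idx=0 pred=N actual=T -> ctr[0]=2
Ev 4: PC=1 idx=1 pred=N actual=T -> ctr[1]=1
Ev 5: PC=0 idx=0 pred=T actual=T -> ctr[0]=3
Ev 6: PC=1 idx=1 pred=N actual=N -> ctr[1]=0
Ev 7: PC=0 idx=0 pred=T actual=T -> ctr[0]=3
Ev 8: PC=0 idx=0 pred=T actual=T -> ctr[0]=3
Ev 9: PC=0 idx=0 pred=T actual=N -> ctr[0]=2
Ev 10: PC=1 idx=1 pred=N actual=T -> ctr[1]=1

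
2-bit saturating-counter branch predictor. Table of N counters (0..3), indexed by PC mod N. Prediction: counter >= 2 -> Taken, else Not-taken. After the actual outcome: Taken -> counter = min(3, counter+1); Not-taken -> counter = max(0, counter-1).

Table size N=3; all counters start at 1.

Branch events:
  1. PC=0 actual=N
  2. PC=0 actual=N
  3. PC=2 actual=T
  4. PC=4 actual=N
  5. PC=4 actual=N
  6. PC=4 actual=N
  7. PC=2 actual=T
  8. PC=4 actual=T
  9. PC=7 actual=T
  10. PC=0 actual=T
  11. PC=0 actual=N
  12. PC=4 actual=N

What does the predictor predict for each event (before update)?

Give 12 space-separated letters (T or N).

Answer: N N N N N N T N N N N T

Derivation:
Ev 1: PC=0 idx=0 pred=N actual=N -> ctr[0]=0
Ev 2: PC=0 idx=0 pred=N actual=N -> ctr[0]=0
Ev 3: PC=2 idx=2 pred=N actual=T -> ctr[2]=2
Ev 4: PC=4 idx=1 pred=N actual=N -> ctr[1]=0
Ev 5: PC=4 idx=1 pred=N actual=N -> ctr[1]=0
Ev 6: PC=4 idx=1 pred=N actual=N -> ctr[1]=0
Ev 7: PC=2 idx=2 pred=T actual=T -> ctr[2]=3
Ev 8: PC=4 idx=1 pred=N actual=T -> ctr[1]=1
Ev 9: PC=7 idx=1 pred=N actual=T -> ctr[1]=2
Ev 10: PC=0 idx=0 pred=N actual=T -> ctr[0]=1
Ev 11: PC=0 idx=0 pred=N actual=N -> ctr[0]=0
Ev 12: PC=4 idx=1 pred=T actual=N -> ctr[1]=1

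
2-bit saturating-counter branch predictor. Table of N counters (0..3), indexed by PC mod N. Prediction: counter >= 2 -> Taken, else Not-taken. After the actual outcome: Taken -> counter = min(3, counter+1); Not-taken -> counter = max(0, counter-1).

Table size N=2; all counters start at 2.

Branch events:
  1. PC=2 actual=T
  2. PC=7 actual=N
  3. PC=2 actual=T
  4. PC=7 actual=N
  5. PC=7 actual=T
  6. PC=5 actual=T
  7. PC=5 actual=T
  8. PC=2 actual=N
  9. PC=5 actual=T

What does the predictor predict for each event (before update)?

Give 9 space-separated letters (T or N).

Ev 1: PC=2 idx=0 pred=T actual=T -> ctr[0]=3
Ev 2: PC=7 idx=1 pred=T actual=N -> ctr[1]=1
Ev 3: PC=2 idx=0 pred=T actual=T -> ctr[0]=3
Ev 4: PC=7 idx=1 pred=N actual=N -> ctr[1]=0
Ev 5: PC=7 idx=1 pred=N actual=T -> ctr[1]=1
Ev 6: PC=5 idx=1 pred=N actual=T -> ctr[1]=2
Ev 7: PC=5 idx=1 pred=T actual=T -> ctr[1]=3
Ev 8: PC=2 idx=0 pred=T actual=N -> ctr[0]=2
Ev 9: PC=5 idx=1 pred=T actual=T -> ctr[1]=3

Answer: T T T N N N T T T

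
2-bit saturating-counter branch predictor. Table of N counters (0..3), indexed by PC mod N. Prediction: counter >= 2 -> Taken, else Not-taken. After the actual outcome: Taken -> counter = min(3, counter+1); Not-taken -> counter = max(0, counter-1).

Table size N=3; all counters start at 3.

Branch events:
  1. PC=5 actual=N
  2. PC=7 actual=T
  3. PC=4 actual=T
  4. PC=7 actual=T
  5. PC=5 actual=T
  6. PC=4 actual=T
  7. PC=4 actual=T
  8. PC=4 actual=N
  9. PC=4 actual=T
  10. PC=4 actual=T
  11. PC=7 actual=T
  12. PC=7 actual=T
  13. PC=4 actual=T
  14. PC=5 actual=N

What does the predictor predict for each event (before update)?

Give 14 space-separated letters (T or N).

Answer: T T T T T T T T T T T T T T

Derivation:
Ev 1: PC=5 idx=2 pred=T actual=N -> ctr[2]=2
Ev 2: PC=7 idx=1 pred=T actual=T -> ctr[1]=3
Ev 3: PC=4 idx=1 pred=T actual=T -> ctr[1]=3
Ev 4: PC=7 idx=1 pred=T actual=T -> ctr[1]=3
Ev 5: PC=5 idx=2 pred=T actual=T -> ctr[2]=3
Ev 6: PC=4 idx=1 pred=T actual=T -> ctr[1]=3
Ev 7: PC=4 idx=1 pred=T actual=T -> ctr[1]=3
Ev 8: PC=4 idx=1 pred=T actual=N -> ctr[1]=2
Ev 9: PC=4 idx=1 pred=T actual=T -> ctr[1]=3
Ev 10: PC=4 idx=1 pred=T actual=T -> ctr[1]=3
Ev 11: PC=7 idx=1 pred=T actual=T -> ctr[1]=3
Ev 12: PC=7 idx=1 pred=T actual=T -> ctr[1]=3
Ev 13: PC=4 idx=1 pred=T actual=T -> ctr[1]=3
Ev 14: PC=5 idx=2 pred=T actual=N -> ctr[2]=2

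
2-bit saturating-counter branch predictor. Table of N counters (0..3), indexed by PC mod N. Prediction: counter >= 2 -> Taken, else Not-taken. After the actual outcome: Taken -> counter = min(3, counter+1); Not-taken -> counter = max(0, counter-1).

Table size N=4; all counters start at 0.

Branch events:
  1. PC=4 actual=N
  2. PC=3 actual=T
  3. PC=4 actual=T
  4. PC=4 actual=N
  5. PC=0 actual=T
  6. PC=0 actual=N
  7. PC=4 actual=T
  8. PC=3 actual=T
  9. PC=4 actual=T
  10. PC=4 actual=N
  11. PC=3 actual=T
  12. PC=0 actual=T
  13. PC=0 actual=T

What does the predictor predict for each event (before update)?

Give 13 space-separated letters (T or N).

Answer: N N N N N N N N N T T N T

Derivation:
Ev 1: PC=4 idx=0 pred=N actual=N -> ctr[0]=0
Ev 2: PC=3 idx=3 pred=N actual=T -> ctr[3]=1
Ev 3: PC=4 idx=0 pred=N actual=T -> ctr[0]=1
Ev 4: PC=4 idx=0 pred=N actual=N -> ctr[0]=0
Ev 5: PC=0 idx=0 pred=N actual=T -> ctr[0]=1
Ev 6: PC=0 idx=0 pred=N actual=N -> ctr[0]=0
Ev 7: PC=4 idx=0 pred=N actual=T -> ctr[0]=1
Ev 8: PC=3 idx=3 pred=N actual=T -> ctr[3]=2
Ev 9: PC=4 idx=0 pred=N actual=T -> ctr[0]=2
Ev 10: PC=4 idx=0 pred=T actual=N -> ctr[0]=1
Ev 11: PC=3 idx=3 pred=T actual=T -> ctr[3]=3
Ev 12: PC=0 idx=0 pred=N actual=T -> ctr[0]=2
Ev 13: PC=0 idx=0 pred=T actual=T -> ctr[0]=3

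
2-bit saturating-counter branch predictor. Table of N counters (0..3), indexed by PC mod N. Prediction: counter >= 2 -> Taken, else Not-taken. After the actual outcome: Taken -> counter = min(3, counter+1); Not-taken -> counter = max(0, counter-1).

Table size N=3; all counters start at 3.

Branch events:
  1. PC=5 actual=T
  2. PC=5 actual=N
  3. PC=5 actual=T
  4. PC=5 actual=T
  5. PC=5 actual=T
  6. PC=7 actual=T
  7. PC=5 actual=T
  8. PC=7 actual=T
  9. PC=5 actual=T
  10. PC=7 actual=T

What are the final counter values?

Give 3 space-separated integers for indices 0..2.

Answer: 3 3 3

Derivation:
Ev 1: PC=5 idx=2 pred=T actual=T -> ctr[2]=3
Ev 2: PC=5 idx=2 pred=T actual=N -> ctr[2]=2
Ev 3: PC=5 idx=2 pred=T actual=T -> ctr[2]=3
Ev 4: PC=5 idx=2 pred=T actual=T -> ctr[2]=3
Ev 5: PC=5 idx=2 pred=T actual=T -> ctr[2]=3
Ev 6: PC=7 idx=1 pred=T actual=T -> ctr[1]=3
Ev 7: PC=5 idx=2 pred=T actual=T -> ctr[2]=3
Ev 8: PC=7 idx=1 pred=T actual=T -> ctr[1]=3
Ev 9: PC=5 idx=2 pred=T actual=T -> ctr[2]=3
Ev 10: PC=7 idx=1 pred=T actual=T -> ctr[1]=3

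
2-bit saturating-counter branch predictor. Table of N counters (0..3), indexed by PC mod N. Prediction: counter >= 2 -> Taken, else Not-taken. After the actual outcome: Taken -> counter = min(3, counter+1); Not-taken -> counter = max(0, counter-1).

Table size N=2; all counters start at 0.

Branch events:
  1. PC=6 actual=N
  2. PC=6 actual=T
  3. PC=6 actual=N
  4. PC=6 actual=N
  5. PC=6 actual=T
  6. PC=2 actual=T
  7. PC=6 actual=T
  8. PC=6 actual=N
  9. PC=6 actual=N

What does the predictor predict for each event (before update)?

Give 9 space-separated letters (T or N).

Answer: N N N N N N T T T

Derivation:
Ev 1: PC=6 idx=0 pred=N actual=N -> ctr[0]=0
Ev 2: PC=6 idx=0 pred=N actual=T -> ctr[0]=1
Ev 3: PC=6 idx=0 pred=N actual=N -> ctr[0]=0
Ev 4: PC=6 idx=0 pred=N actual=N -> ctr[0]=0
Ev 5: PC=6 idx=0 pred=N actual=T -> ctr[0]=1
Ev 6: PC=2 idx=0 pred=N actual=T -> ctr[0]=2
Ev 7: PC=6 idx=0 pred=T actual=T -> ctr[0]=3
Ev 8: PC=6 idx=0 pred=T actual=N -> ctr[0]=2
Ev 9: PC=6 idx=0 pred=T actual=N -> ctr[0]=1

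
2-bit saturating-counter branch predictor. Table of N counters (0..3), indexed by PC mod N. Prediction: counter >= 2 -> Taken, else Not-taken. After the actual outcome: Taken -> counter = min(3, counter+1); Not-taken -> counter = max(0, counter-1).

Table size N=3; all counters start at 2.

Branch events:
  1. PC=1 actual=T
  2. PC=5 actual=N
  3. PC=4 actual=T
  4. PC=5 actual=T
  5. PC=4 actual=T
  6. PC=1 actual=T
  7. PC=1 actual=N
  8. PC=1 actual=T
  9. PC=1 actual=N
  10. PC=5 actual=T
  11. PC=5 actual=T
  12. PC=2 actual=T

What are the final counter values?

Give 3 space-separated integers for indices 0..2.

Ev 1: PC=1 idx=1 pred=T actual=T -> ctr[1]=3
Ev 2: PC=5 idx=2 pred=T actual=N -> ctr[2]=1
Ev 3: PC=4 idx=1 pred=T actual=T -> ctr[1]=3
Ev 4: PC=5 idx=2 pred=N actual=T -> ctr[2]=2
Ev 5: PC=4 idx=1 pred=T actual=T -> ctr[1]=3
Ev 6: PC=1 idx=1 pred=T actual=T -> ctr[1]=3
Ev 7: PC=1 idx=1 pred=T actual=N -> ctr[1]=2
Ev 8: PC=1 idx=1 pred=T actual=T -> ctr[1]=3
Ev 9: PC=1 idx=1 pred=T actual=N -> ctr[1]=2
Ev 10: PC=5 idx=2 pred=T actual=T -> ctr[2]=3
Ev 11: PC=5 idx=2 pred=T actual=T -> ctr[2]=3
Ev 12: PC=2 idx=2 pred=T actual=T -> ctr[2]=3

Answer: 2 2 3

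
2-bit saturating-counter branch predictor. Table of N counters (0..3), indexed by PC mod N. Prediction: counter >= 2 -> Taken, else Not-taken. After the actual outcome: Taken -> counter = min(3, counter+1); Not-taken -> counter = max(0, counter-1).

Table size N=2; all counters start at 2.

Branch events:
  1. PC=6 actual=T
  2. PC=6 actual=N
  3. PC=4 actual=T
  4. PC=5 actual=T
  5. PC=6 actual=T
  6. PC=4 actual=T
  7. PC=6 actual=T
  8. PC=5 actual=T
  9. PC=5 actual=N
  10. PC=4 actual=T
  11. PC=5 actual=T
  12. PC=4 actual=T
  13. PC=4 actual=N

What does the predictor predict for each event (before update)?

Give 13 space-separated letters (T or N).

Ev 1: PC=6 idx=0 pred=T actual=T -> ctr[0]=3
Ev 2: PC=6 idx=0 pred=T actual=N -> ctr[0]=2
Ev 3: PC=4 idx=0 pred=T actual=T -> ctr[0]=3
Ev 4: PC=5 idx=1 pred=T actual=T -> ctr[1]=3
Ev 5: PC=6 idx=0 pred=T actual=T -> ctr[0]=3
Ev 6: PC=4 idx=0 pred=T actual=T -> ctr[0]=3
Ev 7: PC=6 idx=0 pred=T actual=T -> ctr[0]=3
Ev 8: PC=5 idx=1 pred=T actual=T -> ctr[1]=3
Ev 9: PC=5 idx=1 pred=T actual=N -> ctr[1]=2
Ev 10: PC=4 idx=0 pred=T actual=T -> ctr[0]=3
Ev 11: PC=5 idx=1 pred=T actual=T -> ctr[1]=3
Ev 12: PC=4 idx=0 pred=T actual=T -> ctr[0]=3
Ev 13: PC=4 idx=0 pred=T actual=N -> ctr[0]=2

Answer: T T T T T T T T T T T T T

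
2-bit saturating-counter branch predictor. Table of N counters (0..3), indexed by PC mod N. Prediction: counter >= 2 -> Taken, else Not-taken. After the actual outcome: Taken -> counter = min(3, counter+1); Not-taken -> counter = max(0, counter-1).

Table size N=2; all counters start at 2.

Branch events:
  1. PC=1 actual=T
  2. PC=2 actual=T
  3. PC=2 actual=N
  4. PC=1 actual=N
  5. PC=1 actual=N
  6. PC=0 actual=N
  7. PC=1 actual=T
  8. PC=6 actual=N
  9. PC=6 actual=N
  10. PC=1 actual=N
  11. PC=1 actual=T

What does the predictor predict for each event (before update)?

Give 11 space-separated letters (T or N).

Answer: T T T T T T N N N T N

Derivation:
Ev 1: PC=1 idx=1 pred=T actual=T -> ctr[1]=3
Ev 2: PC=2 idx=0 pred=T actual=T -> ctr[0]=3
Ev 3: PC=2 idx=0 pred=T actual=N -> ctr[0]=2
Ev 4: PC=1 idx=1 pred=T actual=N -> ctr[1]=2
Ev 5: PC=1 idx=1 pred=T actual=N -> ctr[1]=1
Ev 6: PC=0 idx=0 pred=T actual=N -> ctr[0]=1
Ev 7: PC=1 idx=1 pred=N actual=T -> ctr[1]=2
Ev 8: PC=6 idx=0 pred=N actual=N -> ctr[0]=0
Ev 9: PC=6 idx=0 pred=N actual=N -> ctr[0]=0
Ev 10: PC=1 idx=1 pred=T actual=N -> ctr[1]=1
Ev 11: PC=1 idx=1 pred=N actual=T -> ctr[1]=2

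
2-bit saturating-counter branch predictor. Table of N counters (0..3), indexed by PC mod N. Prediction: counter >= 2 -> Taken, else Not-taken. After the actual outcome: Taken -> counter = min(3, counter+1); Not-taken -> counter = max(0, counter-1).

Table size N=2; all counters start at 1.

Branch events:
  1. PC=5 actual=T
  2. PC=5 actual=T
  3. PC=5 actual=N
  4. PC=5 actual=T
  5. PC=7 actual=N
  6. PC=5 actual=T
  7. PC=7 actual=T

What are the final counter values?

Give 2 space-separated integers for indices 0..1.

Answer: 1 3

Derivation:
Ev 1: PC=5 idx=1 pred=N actual=T -> ctr[1]=2
Ev 2: PC=5 idx=1 pred=T actual=T -> ctr[1]=3
Ev 3: PC=5 idx=1 pred=T actual=N -> ctr[1]=2
Ev 4: PC=5 idx=1 pred=T actual=T -> ctr[1]=3
Ev 5: PC=7 idx=1 pred=T actual=N -> ctr[1]=2
Ev 6: PC=5 idx=1 pred=T actual=T -> ctr[1]=3
Ev 7: PC=7 idx=1 pred=T actual=T -> ctr[1]=3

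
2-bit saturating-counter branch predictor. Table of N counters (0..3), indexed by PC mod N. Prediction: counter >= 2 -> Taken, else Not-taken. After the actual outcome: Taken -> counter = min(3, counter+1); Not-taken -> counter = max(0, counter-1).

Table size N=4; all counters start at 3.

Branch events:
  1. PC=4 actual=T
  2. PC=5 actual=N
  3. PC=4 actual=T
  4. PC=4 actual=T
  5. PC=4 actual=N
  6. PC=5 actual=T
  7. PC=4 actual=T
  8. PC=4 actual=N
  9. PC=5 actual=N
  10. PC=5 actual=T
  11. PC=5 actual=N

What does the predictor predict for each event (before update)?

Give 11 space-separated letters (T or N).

Ev 1: PC=4 idx=0 pred=T actual=T -> ctr[0]=3
Ev 2: PC=5 idx=1 pred=T actual=N -> ctr[1]=2
Ev 3: PC=4 idx=0 pred=T actual=T -> ctr[0]=3
Ev 4: PC=4 idx=0 pred=T actual=T -> ctr[0]=3
Ev 5: PC=4 idx=0 pred=T actual=N -> ctr[0]=2
Ev 6: PC=5 idx=1 pred=T actual=T -> ctr[1]=3
Ev 7: PC=4 idx=0 pred=T actual=T -> ctr[0]=3
Ev 8: PC=4 idx=0 pred=T actual=N -> ctr[0]=2
Ev 9: PC=5 idx=1 pred=T actual=N -> ctr[1]=2
Ev 10: PC=5 idx=1 pred=T actual=T -> ctr[1]=3
Ev 11: PC=5 idx=1 pred=T actual=N -> ctr[1]=2

Answer: T T T T T T T T T T T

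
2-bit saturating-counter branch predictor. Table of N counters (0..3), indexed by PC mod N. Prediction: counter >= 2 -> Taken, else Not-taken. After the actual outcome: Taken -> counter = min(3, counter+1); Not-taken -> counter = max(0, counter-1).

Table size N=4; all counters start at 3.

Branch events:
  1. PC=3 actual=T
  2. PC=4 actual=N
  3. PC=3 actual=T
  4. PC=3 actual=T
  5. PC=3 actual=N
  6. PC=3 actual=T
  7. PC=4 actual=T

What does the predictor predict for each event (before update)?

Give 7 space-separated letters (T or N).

Ev 1: PC=3 idx=3 pred=T actual=T -> ctr[3]=3
Ev 2: PC=4 idx=0 pred=T actual=N -> ctr[0]=2
Ev 3: PC=3 idx=3 pred=T actual=T -> ctr[3]=3
Ev 4: PC=3 idx=3 pred=T actual=T -> ctr[3]=3
Ev 5: PC=3 idx=3 pred=T actual=N -> ctr[3]=2
Ev 6: PC=3 idx=3 pred=T actual=T -> ctr[3]=3
Ev 7: PC=4 idx=0 pred=T actual=T -> ctr[0]=3

Answer: T T T T T T T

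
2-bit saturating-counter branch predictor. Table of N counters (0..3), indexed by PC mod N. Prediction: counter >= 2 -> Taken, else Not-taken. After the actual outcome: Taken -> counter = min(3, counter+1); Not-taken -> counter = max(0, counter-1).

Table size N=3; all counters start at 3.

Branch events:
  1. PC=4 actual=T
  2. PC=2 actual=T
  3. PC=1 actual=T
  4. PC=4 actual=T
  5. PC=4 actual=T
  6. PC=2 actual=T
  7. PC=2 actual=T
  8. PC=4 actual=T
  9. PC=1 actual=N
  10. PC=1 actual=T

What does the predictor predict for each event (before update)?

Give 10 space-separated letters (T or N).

Ev 1: PC=4 idx=1 pred=T actual=T -> ctr[1]=3
Ev 2: PC=2 idx=2 pred=T actual=T -> ctr[2]=3
Ev 3: PC=1 idx=1 pred=T actual=T -> ctr[1]=3
Ev 4: PC=4 idx=1 pred=T actual=T -> ctr[1]=3
Ev 5: PC=4 idx=1 pred=T actual=T -> ctr[1]=3
Ev 6: PC=2 idx=2 pred=T actual=T -> ctr[2]=3
Ev 7: PC=2 idx=2 pred=T actual=T -> ctr[2]=3
Ev 8: PC=4 idx=1 pred=T actual=T -> ctr[1]=3
Ev 9: PC=1 idx=1 pred=T actual=N -> ctr[1]=2
Ev 10: PC=1 idx=1 pred=T actual=T -> ctr[1]=3

Answer: T T T T T T T T T T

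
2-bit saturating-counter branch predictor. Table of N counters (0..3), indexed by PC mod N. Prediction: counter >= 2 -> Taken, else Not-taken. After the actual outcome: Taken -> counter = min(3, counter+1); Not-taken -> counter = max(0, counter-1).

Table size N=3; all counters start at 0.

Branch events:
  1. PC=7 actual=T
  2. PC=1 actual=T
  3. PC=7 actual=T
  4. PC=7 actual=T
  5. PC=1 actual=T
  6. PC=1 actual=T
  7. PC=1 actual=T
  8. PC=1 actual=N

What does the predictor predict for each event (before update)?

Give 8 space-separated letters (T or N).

Answer: N N T T T T T T

Derivation:
Ev 1: PC=7 idx=1 pred=N actual=T -> ctr[1]=1
Ev 2: PC=1 idx=1 pred=N actual=T -> ctr[1]=2
Ev 3: PC=7 idx=1 pred=T actual=T -> ctr[1]=3
Ev 4: PC=7 idx=1 pred=T actual=T -> ctr[1]=3
Ev 5: PC=1 idx=1 pred=T actual=T -> ctr[1]=3
Ev 6: PC=1 idx=1 pred=T actual=T -> ctr[1]=3
Ev 7: PC=1 idx=1 pred=T actual=T -> ctr[1]=3
Ev 8: PC=1 idx=1 pred=T actual=N -> ctr[1]=2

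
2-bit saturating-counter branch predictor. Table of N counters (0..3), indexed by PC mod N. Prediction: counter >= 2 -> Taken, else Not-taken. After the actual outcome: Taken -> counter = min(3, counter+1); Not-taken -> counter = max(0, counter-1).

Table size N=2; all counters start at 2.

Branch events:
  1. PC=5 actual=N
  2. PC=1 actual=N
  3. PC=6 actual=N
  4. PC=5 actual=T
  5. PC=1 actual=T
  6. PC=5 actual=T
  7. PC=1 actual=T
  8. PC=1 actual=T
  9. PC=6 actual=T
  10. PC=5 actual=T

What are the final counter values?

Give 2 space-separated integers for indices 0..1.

Answer: 2 3

Derivation:
Ev 1: PC=5 idx=1 pred=T actual=N -> ctr[1]=1
Ev 2: PC=1 idx=1 pred=N actual=N -> ctr[1]=0
Ev 3: PC=6 idx=0 pred=T actual=N -> ctr[0]=1
Ev 4: PC=5 idx=1 pred=N actual=T -> ctr[1]=1
Ev 5: PC=1 idx=1 pred=N actual=T -> ctr[1]=2
Ev 6: PC=5 idx=1 pred=T actual=T -> ctr[1]=3
Ev 7: PC=1 idx=1 pred=T actual=T -> ctr[1]=3
Ev 8: PC=1 idx=1 pred=T actual=T -> ctr[1]=3
Ev 9: PC=6 idx=0 pred=N actual=T -> ctr[0]=2
Ev 10: PC=5 idx=1 pred=T actual=T -> ctr[1]=3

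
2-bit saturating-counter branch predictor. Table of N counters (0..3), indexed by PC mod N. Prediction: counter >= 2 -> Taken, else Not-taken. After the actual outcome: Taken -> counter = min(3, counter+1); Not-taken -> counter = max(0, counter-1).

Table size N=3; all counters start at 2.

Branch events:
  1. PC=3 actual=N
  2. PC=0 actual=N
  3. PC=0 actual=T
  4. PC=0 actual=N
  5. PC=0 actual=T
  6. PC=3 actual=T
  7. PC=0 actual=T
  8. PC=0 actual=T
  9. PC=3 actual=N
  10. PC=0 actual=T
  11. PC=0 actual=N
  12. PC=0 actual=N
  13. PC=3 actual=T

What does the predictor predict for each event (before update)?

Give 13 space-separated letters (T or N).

Ev 1: PC=3 idx=0 pred=T actual=N -> ctr[0]=1
Ev 2: PC=0 idx=0 pred=N actual=N -> ctr[0]=0
Ev 3: PC=0 idx=0 pred=N actual=T -> ctr[0]=1
Ev 4: PC=0 idx=0 pred=N actual=N -> ctr[0]=0
Ev 5: PC=0 idx=0 pred=N actual=T -> ctr[0]=1
Ev 6: PC=3 idx=0 pred=N actual=T -> ctr[0]=2
Ev 7: PC=0 idx=0 pred=T actual=T -> ctr[0]=3
Ev 8: PC=0 idx=0 pred=T actual=T -> ctr[0]=3
Ev 9: PC=3 idx=0 pred=T actual=N -> ctr[0]=2
Ev 10: PC=0 idx=0 pred=T actual=T -> ctr[0]=3
Ev 11: PC=0 idx=0 pred=T actual=N -> ctr[0]=2
Ev 12: PC=0 idx=0 pred=T actual=N -> ctr[0]=1
Ev 13: PC=3 idx=0 pred=N actual=T -> ctr[0]=2

Answer: T N N N N N T T T T T T N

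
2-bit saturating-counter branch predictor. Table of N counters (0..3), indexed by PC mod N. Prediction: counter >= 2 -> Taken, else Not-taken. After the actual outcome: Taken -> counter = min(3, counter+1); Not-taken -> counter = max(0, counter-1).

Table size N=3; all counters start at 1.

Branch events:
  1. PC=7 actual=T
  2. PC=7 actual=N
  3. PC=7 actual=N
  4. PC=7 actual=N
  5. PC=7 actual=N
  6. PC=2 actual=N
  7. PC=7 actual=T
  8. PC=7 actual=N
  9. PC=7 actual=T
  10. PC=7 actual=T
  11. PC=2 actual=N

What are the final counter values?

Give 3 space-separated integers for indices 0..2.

Answer: 1 2 0

Derivation:
Ev 1: PC=7 idx=1 pred=N actual=T -> ctr[1]=2
Ev 2: PC=7 idx=1 pred=T actual=N -> ctr[1]=1
Ev 3: PC=7 idx=1 pred=N actual=N -> ctr[1]=0
Ev 4: PC=7 idx=1 pred=N actual=N -> ctr[1]=0
Ev 5: PC=7 idx=1 pred=N actual=N -> ctr[1]=0
Ev 6: PC=2 idx=2 pred=N actual=N -> ctr[2]=0
Ev 7: PC=7 idx=1 pred=N actual=T -> ctr[1]=1
Ev 8: PC=7 idx=1 pred=N actual=N -> ctr[1]=0
Ev 9: PC=7 idx=1 pred=N actual=T -> ctr[1]=1
Ev 10: PC=7 idx=1 pred=N actual=T -> ctr[1]=2
Ev 11: PC=2 idx=2 pred=N actual=N -> ctr[2]=0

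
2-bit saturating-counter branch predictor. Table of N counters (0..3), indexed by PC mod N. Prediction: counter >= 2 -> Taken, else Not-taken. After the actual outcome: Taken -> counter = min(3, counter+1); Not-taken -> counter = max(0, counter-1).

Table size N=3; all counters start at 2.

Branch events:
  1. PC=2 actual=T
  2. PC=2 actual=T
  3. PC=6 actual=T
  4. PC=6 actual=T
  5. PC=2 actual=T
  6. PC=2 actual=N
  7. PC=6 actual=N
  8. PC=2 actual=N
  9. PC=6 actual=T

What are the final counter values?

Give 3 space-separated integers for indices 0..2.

Ev 1: PC=2 idx=2 pred=T actual=T -> ctr[2]=3
Ev 2: PC=2 idx=2 pred=T actual=T -> ctr[2]=3
Ev 3: PC=6 idx=0 pred=T actual=T -> ctr[0]=3
Ev 4: PC=6 idx=0 pred=T actual=T -> ctr[0]=3
Ev 5: PC=2 idx=2 pred=T actual=T -> ctr[2]=3
Ev 6: PC=2 idx=2 pred=T actual=N -> ctr[2]=2
Ev 7: PC=6 idx=0 pred=T actual=N -> ctr[0]=2
Ev 8: PC=2 idx=2 pred=T actual=N -> ctr[2]=1
Ev 9: PC=6 idx=0 pred=T actual=T -> ctr[0]=3

Answer: 3 2 1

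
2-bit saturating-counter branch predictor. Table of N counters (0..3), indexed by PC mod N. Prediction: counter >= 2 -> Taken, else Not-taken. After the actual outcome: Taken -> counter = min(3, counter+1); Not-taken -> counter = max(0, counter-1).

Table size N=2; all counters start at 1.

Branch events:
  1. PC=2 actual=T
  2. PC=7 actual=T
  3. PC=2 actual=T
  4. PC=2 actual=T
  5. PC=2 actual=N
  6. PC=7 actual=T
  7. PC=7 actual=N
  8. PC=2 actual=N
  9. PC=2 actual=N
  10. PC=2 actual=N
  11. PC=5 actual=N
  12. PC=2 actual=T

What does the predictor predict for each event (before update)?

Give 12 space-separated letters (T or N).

Ev 1: PC=2 idx=0 pred=N actual=T -> ctr[0]=2
Ev 2: PC=7 idx=1 pred=N actual=T -> ctr[1]=2
Ev 3: PC=2 idx=0 pred=T actual=T -> ctr[0]=3
Ev 4: PC=2 idx=0 pred=T actual=T -> ctr[0]=3
Ev 5: PC=2 idx=0 pred=T actual=N -> ctr[0]=2
Ev 6: PC=7 idx=1 pred=T actual=T -> ctr[1]=3
Ev 7: PC=7 idx=1 pred=T actual=N -> ctr[1]=2
Ev 8: PC=2 idx=0 pred=T actual=N -> ctr[0]=1
Ev 9: PC=2 idx=0 pred=N actual=N -> ctr[0]=0
Ev 10: PC=2 idx=0 pred=N actual=N -> ctr[0]=0
Ev 11: PC=5 idx=1 pred=T actual=N -> ctr[1]=1
Ev 12: PC=2 idx=0 pred=N actual=T -> ctr[0]=1

Answer: N N T T T T T T N N T N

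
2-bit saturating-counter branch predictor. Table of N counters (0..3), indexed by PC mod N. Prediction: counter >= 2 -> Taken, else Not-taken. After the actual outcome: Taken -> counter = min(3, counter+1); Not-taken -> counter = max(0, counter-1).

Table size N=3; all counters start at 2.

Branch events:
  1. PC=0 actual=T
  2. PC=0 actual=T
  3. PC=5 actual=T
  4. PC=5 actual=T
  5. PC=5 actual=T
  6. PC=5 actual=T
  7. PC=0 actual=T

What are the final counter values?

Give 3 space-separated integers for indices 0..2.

Answer: 3 2 3

Derivation:
Ev 1: PC=0 idx=0 pred=T actual=T -> ctr[0]=3
Ev 2: PC=0 idx=0 pred=T actual=T -> ctr[0]=3
Ev 3: PC=5 idx=2 pred=T actual=T -> ctr[2]=3
Ev 4: PC=5 idx=2 pred=T actual=T -> ctr[2]=3
Ev 5: PC=5 idx=2 pred=T actual=T -> ctr[2]=3
Ev 6: PC=5 idx=2 pred=T actual=T -> ctr[2]=3
Ev 7: PC=0 idx=0 pred=T actual=T -> ctr[0]=3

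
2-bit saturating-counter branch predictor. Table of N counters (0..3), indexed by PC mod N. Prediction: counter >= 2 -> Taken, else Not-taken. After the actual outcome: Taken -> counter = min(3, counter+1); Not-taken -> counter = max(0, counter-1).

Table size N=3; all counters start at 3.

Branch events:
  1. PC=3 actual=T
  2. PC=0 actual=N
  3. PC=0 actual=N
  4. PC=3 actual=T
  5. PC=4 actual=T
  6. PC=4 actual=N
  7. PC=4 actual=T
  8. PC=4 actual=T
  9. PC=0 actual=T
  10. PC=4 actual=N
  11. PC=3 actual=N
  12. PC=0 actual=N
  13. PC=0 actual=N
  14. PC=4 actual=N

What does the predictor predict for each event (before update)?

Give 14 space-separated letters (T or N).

Answer: T T T N T T T T T T T T N T

Derivation:
Ev 1: PC=3 idx=0 pred=T actual=T -> ctr[0]=3
Ev 2: PC=0 idx=0 pred=T actual=N -> ctr[0]=2
Ev 3: PC=0 idx=0 pred=T actual=N -> ctr[0]=1
Ev 4: PC=3 idx=0 pred=N actual=T -> ctr[0]=2
Ev 5: PC=4 idx=1 pred=T actual=T -> ctr[1]=3
Ev 6: PC=4 idx=1 pred=T actual=N -> ctr[1]=2
Ev 7: PC=4 idx=1 pred=T actual=T -> ctr[1]=3
Ev 8: PC=4 idx=1 pred=T actual=T -> ctr[1]=3
Ev 9: PC=0 idx=0 pred=T actual=T -> ctr[0]=3
Ev 10: PC=4 idx=1 pred=T actual=N -> ctr[1]=2
Ev 11: PC=3 idx=0 pred=T actual=N -> ctr[0]=2
Ev 12: PC=0 idx=0 pred=T actual=N -> ctr[0]=1
Ev 13: PC=0 idx=0 pred=N actual=N -> ctr[0]=0
Ev 14: PC=4 idx=1 pred=T actual=N -> ctr[1]=1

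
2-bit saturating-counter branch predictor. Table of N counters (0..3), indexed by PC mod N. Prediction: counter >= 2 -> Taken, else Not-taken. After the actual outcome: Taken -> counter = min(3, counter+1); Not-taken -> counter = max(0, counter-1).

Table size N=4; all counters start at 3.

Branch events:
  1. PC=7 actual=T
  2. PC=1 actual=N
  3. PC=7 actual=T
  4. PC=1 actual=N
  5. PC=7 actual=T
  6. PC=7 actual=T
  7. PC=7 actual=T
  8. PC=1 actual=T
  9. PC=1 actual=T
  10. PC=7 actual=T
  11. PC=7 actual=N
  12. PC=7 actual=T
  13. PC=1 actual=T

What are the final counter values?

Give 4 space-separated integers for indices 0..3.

Answer: 3 3 3 3

Derivation:
Ev 1: PC=7 idx=3 pred=T actual=T -> ctr[3]=3
Ev 2: PC=1 idx=1 pred=T actual=N -> ctr[1]=2
Ev 3: PC=7 idx=3 pred=T actual=T -> ctr[3]=3
Ev 4: PC=1 idx=1 pred=T actual=N -> ctr[1]=1
Ev 5: PC=7 idx=3 pred=T actual=T -> ctr[3]=3
Ev 6: PC=7 idx=3 pred=T actual=T -> ctr[3]=3
Ev 7: PC=7 idx=3 pred=T actual=T -> ctr[3]=3
Ev 8: PC=1 idx=1 pred=N actual=T -> ctr[1]=2
Ev 9: PC=1 idx=1 pred=T actual=T -> ctr[1]=3
Ev 10: PC=7 idx=3 pred=T actual=T -> ctr[3]=3
Ev 11: PC=7 idx=3 pred=T actual=N -> ctr[3]=2
Ev 12: PC=7 idx=3 pred=T actual=T -> ctr[3]=3
Ev 13: PC=1 idx=1 pred=T actual=T -> ctr[1]=3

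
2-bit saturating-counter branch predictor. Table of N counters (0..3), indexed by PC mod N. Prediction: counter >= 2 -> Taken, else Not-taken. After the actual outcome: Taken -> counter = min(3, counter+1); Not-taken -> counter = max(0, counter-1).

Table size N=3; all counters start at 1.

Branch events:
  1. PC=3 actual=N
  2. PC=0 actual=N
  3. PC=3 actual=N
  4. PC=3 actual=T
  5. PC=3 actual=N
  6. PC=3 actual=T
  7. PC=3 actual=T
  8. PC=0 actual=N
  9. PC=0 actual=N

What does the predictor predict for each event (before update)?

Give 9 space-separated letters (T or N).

Answer: N N N N N N N T N

Derivation:
Ev 1: PC=3 idx=0 pred=N actual=N -> ctr[0]=0
Ev 2: PC=0 idx=0 pred=N actual=N -> ctr[0]=0
Ev 3: PC=3 idx=0 pred=N actual=N -> ctr[0]=0
Ev 4: PC=3 idx=0 pred=N actual=T -> ctr[0]=1
Ev 5: PC=3 idx=0 pred=N actual=N -> ctr[0]=0
Ev 6: PC=3 idx=0 pred=N actual=T -> ctr[0]=1
Ev 7: PC=3 idx=0 pred=N actual=T -> ctr[0]=2
Ev 8: PC=0 idx=0 pred=T actual=N -> ctr[0]=1
Ev 9: PC=0 idx=0 pred=N actual=N -> ctr[0]=0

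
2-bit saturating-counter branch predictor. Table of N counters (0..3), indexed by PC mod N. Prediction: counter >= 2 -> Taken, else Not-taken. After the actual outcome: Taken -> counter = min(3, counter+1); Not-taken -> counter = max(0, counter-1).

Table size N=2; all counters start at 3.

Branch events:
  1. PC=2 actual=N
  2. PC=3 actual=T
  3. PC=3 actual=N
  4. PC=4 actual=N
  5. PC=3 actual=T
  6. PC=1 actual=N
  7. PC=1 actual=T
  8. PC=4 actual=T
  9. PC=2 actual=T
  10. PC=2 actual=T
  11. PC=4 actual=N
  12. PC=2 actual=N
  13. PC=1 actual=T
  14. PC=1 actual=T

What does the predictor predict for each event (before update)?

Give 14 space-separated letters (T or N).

Answer: T T T T T T T N T T T T T T

Derivation:
Ev 1: PC=2 idx=0 pred=T actual=N -> ctr[0]=2
Ev 2: PC=3 idx=1 pred=T actual=T -> ctr[1]=3
Ev 3: PC=3 idx=1 pred=T actual=N -> ctr[1]=2
Ev 4: PC=4 idx=0 pred=T actual=N -> ctr[0]=1
Ev 5: PC=3 idx=1 pred=T actual=T -> ctr[1]=3
Ev 6: PC=1 idx=1 pred=T actual=N -> ctr[1]=2
Ev 7: PC=1 idx=1 pred=T actual=T -> ctr[1]=3
Ev 8: PC=4 idx=0 pred=N actual=T -> ctr[0]=2
Ev 9: PC=2 idx=0 pred=T actual=T -> ctr[0]=3
Ev 10: PC=2 idx=0 pred=T actual=T -> ctr[0]=3
Ev 11: PC=4 idx=0 pred=T actual=N -> ctr[0]=2
Ev 12: PC=2 idx=0 pred=T actual=N -> ctr[0]=1
Ev 13: PC=1 idx=1 pred=T actual=T -> ctr[1]=3
Ev 14: PC=1 idx=1 pred=T actual=T -> ctr[1]=3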